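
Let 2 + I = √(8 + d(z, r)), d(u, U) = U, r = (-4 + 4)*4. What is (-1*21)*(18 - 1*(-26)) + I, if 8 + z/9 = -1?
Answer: -926 + 2*√2 ≈ -923.17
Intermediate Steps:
r = 0 (r = 0*4 = 0)
z = -81 (z = -72 + 9*(-1) = -72 - 9 = -81)
I = -2 + 2*√2 (I = -2 + √(8 + 0) = -2 + √8 = -2 + 2*√2 ≈ 0.82843)
(-1*21)*(18 - 1*(-26)) + I = (-1*21)*(18 - 1*(-26)) + (-2 + 2*√2) = -21*(18 + 26) + (-2 + 2*√2) = -21*44 + (-2 + 2*√2) = -924 + (-2 + 2*√2) = -926 + 2*√2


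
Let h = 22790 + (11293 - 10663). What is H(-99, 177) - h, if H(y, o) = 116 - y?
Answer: -23205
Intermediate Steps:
h = 23420 (h = 22790 + 630 = 23420)
H(-99, 177) - h = (116 - 1*(-99)) - 1*23420 = (116 + 99) - 23420 = 215 - 23420 = -23205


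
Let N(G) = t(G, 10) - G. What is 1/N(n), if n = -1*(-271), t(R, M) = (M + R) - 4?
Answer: 1/6 ≈ 0.16667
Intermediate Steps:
t(R, M) = -4 + M + R
n = 271
N(G) = 6 (N(G) = (-4 + 10 + G) - G = (6 + G) - G = 6)
1/N(n) = 1/6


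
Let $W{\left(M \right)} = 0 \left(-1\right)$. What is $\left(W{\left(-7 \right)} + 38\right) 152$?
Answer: $5776$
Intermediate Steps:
$W{\left(M \right)} = 0$
$\left(W{\left(-7 \right)} + 38\right) 152 = \left(0 + 38\right) 152 = 38 \cdot 152 = 5776$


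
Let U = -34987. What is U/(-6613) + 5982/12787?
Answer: 486937735/84560431 ≈ 5.7585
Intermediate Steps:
U/(-6613) + 5982/12787 = -34987/(-6613) + 5982/12787 = -34987*(-1/6613) + 5982*(1/12787) = 34987/6613 + 5982/12787 = 486937735/84560431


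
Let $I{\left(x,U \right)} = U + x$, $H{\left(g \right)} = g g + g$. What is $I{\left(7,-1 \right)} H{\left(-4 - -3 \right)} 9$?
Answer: $0$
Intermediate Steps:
$H{\left(g \right)} = g + g^{2}$ ($H{\left(g \right)} = g^{2} + g = g + g^{2}$)
$I{\left(7,-1 \right)} H{\left(-4 - -3 \right)} 9 = \left(-1 + 7\right) \left(-4 - -3\right) \left(1 - 1\right) 9 = 6 \left(-4 + 3\right) \left(1 + \left(-4 + 3\right)\right) 9 = 6 \left(- (1 - 1)\right) 9 = 6 \left(\left(-1\right) 0\right) 9 = 6 \cdot 0 \cdot 9 = 0 \cdot 9 = 0$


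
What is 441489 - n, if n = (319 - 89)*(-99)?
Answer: 464259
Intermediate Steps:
n = -22770 (n = 230*(-99) = -22770)
441489 - n = 441489 - 1*(-22770) = 441489 + 22770 = 464259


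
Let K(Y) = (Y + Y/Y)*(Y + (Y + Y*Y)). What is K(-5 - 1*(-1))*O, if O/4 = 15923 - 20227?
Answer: 413184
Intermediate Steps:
O = -17216 (O = 4*(15923 - 20227) = 4*(-4304) = -17216)
K(Y) = (1 + Y)*(Y**2 + 2*Y) (K(Y) = (Y + 1)*(Y + (Y + Y**2)) = (1 + Y)*(Y**2 + 2*Y))
K(-5 - 1*(-1))*O = ((-5 - 1*(-1))*(2 + (-5 - 1*(-1))**2 + 3*(-5 - 1*(-1))))*(-17216) = ((-5 + 1)*(2 + (-5 + 1)**2 + 3*(-5 + 1)))*(-17216) = -4*(2 + (-4)**2 + 3*(-4))*(-17216) = -4*(2 + 16 - 12)*(-17216) = -4*6*(-17216) = -24*(-17216) = 413184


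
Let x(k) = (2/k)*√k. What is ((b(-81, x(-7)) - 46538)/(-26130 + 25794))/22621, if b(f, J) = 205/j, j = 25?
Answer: 232649/38003280 ≈ 0.0061218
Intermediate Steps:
x(k) = 2/√k
b(f, J) = 41/5 (b(f, J) = 205/25 = 205*(1/25) = 41/5)
((b(-81, x(-7)) - 46538)/(-26130 + 25794))/22621 = ((41/5 - 46538)/(-26130 + 25794))/22621 = -232649/5/(-336)*(1/22621) = -232649/5*(-1/336)*(1/22621) = (232649/1680)*(1/22621) = 232649/38003280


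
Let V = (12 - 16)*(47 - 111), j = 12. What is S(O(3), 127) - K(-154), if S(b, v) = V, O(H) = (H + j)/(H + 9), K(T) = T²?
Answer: -23460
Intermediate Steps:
O(H) = (12 + H)/(9 + H) (O(H) = (H + 12)/(H + 9) = (12 + H)/(9 + H))
V = 256 (V = -4*(-64) = 256)
S(b, v) = 256
S(O(3), 127) - K(-154) = 256 - 1*(-154)² = 256 - 1*23716 = 256 - 23716 = -23460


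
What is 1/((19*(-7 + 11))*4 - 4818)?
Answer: -1/4514 ≈ -0.00022153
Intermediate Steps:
1/((19*(-7 + 11))*4 - 4818) = 1/((19*4)*4 - 4818) = 1/(76*4 - 4818) = 1/(304 - 4818) = 1/(-4514) = -1/4514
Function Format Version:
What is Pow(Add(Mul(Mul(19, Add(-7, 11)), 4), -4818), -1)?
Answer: Rational(-1, 4514) ≈ -0.00022153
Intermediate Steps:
Pow(Add(Mul(Mul(19, Add(-7, 11)), 4), -4818), -1) = Pow(Add(Mul(Mul(19, 4), 4), -4818), -1) = Pow(Add(Mul(76, 4), -4818), -1) = Pow(Add(304, -4818), -1) = Pow(-4514, -1) = Rational(-1, 4514)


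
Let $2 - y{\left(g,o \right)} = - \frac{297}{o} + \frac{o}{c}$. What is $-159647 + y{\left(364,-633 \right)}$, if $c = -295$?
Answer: $- \frac{9937265793}{62245} \approx -1.5965 \cdot 10^{5}$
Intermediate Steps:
$y{\left(g,o \right)} = 2 + \frac{297}{o} + \frac{o}{295}$ ($y{\left(g,o \right)} = 2 - \left(- \frac{297}{o} + \frac{o}{-295}\right) = 2 - \left(- \frac{297}{o} + o \left(- \frac{1}{295}\right)\right) = 2 - \left(- \frac{297}{o} - \frac{o}{295}\right) = 2 + \left(\frac{297}{o} + \frac{o}{295}\right) = 2 + \frac{297}{o} + \frac{o}{295}$)
$-159647 + y{\left(364,-633 \right)} = -159647 + \left(2 + \frac{297}{-633} + \frac{1}{295} \left(-633\right)\right) = -159647 + \left(2 + 297 \left(- \frac{1}{633}\right) - \frac{633}{295}\right) = -159647 - \frac{38278}{62245} = - \frac{9937265793}{62245}$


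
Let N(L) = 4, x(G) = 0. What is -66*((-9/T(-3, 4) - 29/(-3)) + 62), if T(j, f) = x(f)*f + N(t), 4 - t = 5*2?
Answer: -9163/2 ≈ -4581.5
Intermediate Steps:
t = -6 (t = 4 - 5*2 = 4 - 1*10 = 4 - 10 = -6)
T(j, f) = 4 (T(j, f) = 0*f + 4 = 0 + 4 = 4)
-66*((-9/T(-3, 4) - 29/(-3)) + 62) = -66*((-9/4 - 29/(-3)) + 62) = -66*((-9*1/4 - 29*(-1/3)) + 62) = -66*((-9/4 + 29/3) + 62) = -66*(89/12 + 62) = -66*833/12 = -9163/2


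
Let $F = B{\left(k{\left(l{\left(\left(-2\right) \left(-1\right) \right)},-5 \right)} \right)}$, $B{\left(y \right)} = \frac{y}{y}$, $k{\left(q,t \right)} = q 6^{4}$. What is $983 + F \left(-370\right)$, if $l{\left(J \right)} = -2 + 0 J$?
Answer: $613$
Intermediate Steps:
$l{\left(J \right)} = -2$ ($l{\left(J \right)} = -2 + 0 = -2$)
$k{\left(q,t \right)} = 1296 q$ ($k{\left(q,t \right)} = q 1296 = 1296 q$)
$B{\left(y \right)} = 1$
$F = 1$
$983 + F \left(-370\right) = 983 + 1 \left(-370\right) = 983 - 370 = 613$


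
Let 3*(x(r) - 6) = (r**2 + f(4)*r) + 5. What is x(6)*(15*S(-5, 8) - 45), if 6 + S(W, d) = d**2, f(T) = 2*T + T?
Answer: 36025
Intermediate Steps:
f(T) = 3*T
x(r) = 23/3 + 4*r + r**2/3 (x(r) = 6 + ((r**2 + (3*4)*r) + 5)/3 = 6 + ((r**2 + 12*r) + 5)/3 = 6 + (5 + r**2 + 12*r)/3 = 6 + (5/3 + 4*r + r**2/3) = 23/3 + 4*r + r**2/3)
S(W, d) = -6 + d**2
x(6)*(15*S(-5, 8) - 45) = (23/3 + 4*6 + (1/3)*6**2)*(15*(-6 + 8**2) - 45) = (23/3 + 24 + (1/3)*36)*(15*(-6 + 64) - 45) = (23/3 + 24 + 12)*(15*58 - 45) = 131*(870 - 45)/3 = (131/3)*825 = 36025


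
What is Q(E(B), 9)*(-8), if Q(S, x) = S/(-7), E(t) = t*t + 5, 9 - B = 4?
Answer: 240/7 ≈ 34.286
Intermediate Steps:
B = 5 (B = 9 - 1*4 = 9 - 4 = 5)
E(t) = 5 + t² (E(t) = t² + 5 = 5 + t²)
Q(S, x) = -S/7 (Q(S, x) = S*(-⅐) = -S/7)
Q(E(B), 9)*(-8) = -(5 + 5²)/7*(-8) = -(5 + 25)/7*(-8) = -⅐*30*(-8) = -30/7*(-8) = 240/7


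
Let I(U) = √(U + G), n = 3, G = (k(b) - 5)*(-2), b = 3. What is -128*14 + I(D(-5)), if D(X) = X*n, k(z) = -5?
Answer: -1792 + √5 ≈ -1789.8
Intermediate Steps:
G = 20 (G = (-5 - 5)*(-2) = -10*(-2) = 20)
D(X) = 3*X (D(X) = X*3 = 3*X)
I(U) = √(20 + U) (I(U) = √(U + 20) = √(20 + U))
-128*14 + I(D(-5)) = -128*14 + √(20 + 3*(-5)) = -1792 + √(20 - 15) = -1792 + √5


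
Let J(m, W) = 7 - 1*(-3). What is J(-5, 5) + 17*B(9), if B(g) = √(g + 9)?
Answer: 10 + 51*√2 ≈ 82.125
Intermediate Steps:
J(m, W) = 10 (J(m, W) = 7 + 3 = 10)
B(g) = √(9 + g)
J(-5, 5) + 17*B(9) = 10 + 17*√(9 + 9) = 10 + 17*√18 = 10 + 17*(3*√2) = 10 + 51*√2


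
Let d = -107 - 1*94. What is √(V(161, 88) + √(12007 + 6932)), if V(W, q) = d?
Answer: √(-201 + √18939) ≈ 7.9612*I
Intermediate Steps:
d = -201 (d = -107 - 94 = -201)
V(W, q) = -201
√(V(161, 88) + √(12007 + 6932)) = √(-201 + √(12007 + 6932)) = √(-201 + √18939)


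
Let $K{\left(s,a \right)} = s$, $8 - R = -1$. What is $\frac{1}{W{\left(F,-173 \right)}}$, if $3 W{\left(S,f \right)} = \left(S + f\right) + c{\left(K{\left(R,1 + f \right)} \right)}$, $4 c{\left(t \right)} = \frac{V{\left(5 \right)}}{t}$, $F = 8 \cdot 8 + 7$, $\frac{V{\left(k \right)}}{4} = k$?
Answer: $- \frac{27}{913} \approx -0.029573$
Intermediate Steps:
$R = 9$ ($R = 8 - -1 = 8 + 1 = 9$)
$V{\left(k \right)} = 4 k$
$F = 71$ ($F = 64 + 7 = 71$)
$c{\left(t \right)} = \frac{5}{t}$ ($c{\left(t \right)} = \frac{4 \cdot 5 \frac{1}{t}}{4} = \frac{20 \frac{1}{t}}{4} = \frac{5}{t}$)
$W{\left(S,f \right)} = \frac{5}{27} + \frac{S}{3} + \frac{f}{3}$ ($W{\left(S,f \right)} = \frac{\left(S + f\right) + \frac{5}{9}}{3} = \frac{\frac{5}{9} + S + f}{3} = \frac{5}{27} + \frac{S}{3} + \frac{f}{3}$)
$\frac{1}{W{\left(F,-173 \right)}} = \frac{1}{\frac{5}{27} + \frac{1}{3} \cdot 71 + \frac{1}{3} \left(-173\right)} = \frac{1}{\frac{5}{27} + \frac{71}{3} - \frac{173}{3}} = \frac{1}{- \frac{913}{27}} = - \frac{27}{913}$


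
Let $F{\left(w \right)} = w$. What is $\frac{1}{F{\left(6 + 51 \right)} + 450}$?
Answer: $\frac{1}{507} \approx 0.0019724$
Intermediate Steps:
$\frac{1}{F{\left(6 + 51 \right)} + 450} = \frac{1}{\left(6 + 51\right) + 450} = \frac{1}{57 + 450} = \frac{1}{507}$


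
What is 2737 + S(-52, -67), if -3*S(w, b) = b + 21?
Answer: 8257/3 ≈ 2752.3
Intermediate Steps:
S(w, b) = -7 - b/3 (S(w, b) = -(b + 21)/3 = -(21 + b)/3 = -7 - b/3)
2737 + S(-52, -67) = 2737 + (-7 - 1/3*(-67)) = 2737 + (-7 + 67/3) = 2737 + 46/3 = 8257/3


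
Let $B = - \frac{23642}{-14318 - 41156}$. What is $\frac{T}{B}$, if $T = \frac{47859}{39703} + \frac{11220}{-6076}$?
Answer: $- \frac{1072564660278}{712910998597} \approx -1.5045$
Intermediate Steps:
$T = - \frac{38669094}{60308857}$ ($T = 47859 \cdot \frac{1}{39703} + 11220 \left(- \frac{1}{6076}\right) = \frac{47859}{39703} - \frac{2805}{1519} = - \frac{38669094}{60308857} \approx -0.64118$)
$B = \frac{11821}{27737}$ ($B = - \frac{23642}{-55474} = \left(-23642\right) \left(- \frac{1}{55474}\right) = \frac{11821}{27737} \approx 0.42618$)
$\frac{T}{B} = - \frac{38669094}{60308857 \cdot \frac{11821}{27737}} = \left(- \frac{38669094}{60308857}\right) \frac{27737}{11821} = - \frac{1072564660278}{712910998597}$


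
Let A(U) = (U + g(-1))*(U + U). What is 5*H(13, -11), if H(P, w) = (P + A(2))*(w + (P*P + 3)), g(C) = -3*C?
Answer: 26565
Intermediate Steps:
A(U) = 2*U*(3 + U) (A(U) = (U - 3*(-1))*(U + U) = (U + 3)*(2*U) = (3 + U)*(2*U) = 2*U*(3 + U))
H(P, w) = (20 + P)*(3 + w + P²) (H(P, w) = (P + 2*2*(3 + 2))*(w + (P*P + 3)) = (P + 2*2*5)*(w + (P² + 3)) = (P + 20)*(w + (3 + P²)) = (20 + P)*(3 + w + P²))
5*H(13, -11) = 5*(60 + 13³ + 3*13 + 20*(-11) + 20*13² + 13*(-11)) = 5*(60 + 2197 + 39 - 220 + 20*169 - 143) = 5*(60 + 2197 + 39 - 220 + 3380 - 143) = 5*5313 = 26565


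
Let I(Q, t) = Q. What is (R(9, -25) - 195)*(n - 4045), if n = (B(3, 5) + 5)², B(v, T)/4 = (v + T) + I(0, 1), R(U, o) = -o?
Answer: 454920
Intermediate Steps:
B(v, T) = 4*T + 4*v (B(v, T) = 4*((v + T) + 0) = 4*((T + v) + 0) = 4*(T + v) = 4*T + 4*v)
n = 1369 (n = ((4*5 + 4*3) + 5)² = ((20 + 12) + 5)² = (32 + 5)² = 37² = 1369)
(R(9, -25) - 195)*(n - 4045) = (-1*(-25) - 195)*(1369 - 4045) = (25 - 195)*(-2676) = -170*(-2676) = 454920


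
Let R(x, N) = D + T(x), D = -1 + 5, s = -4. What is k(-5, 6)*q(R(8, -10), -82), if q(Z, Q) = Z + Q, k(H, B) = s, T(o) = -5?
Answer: 332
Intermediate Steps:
k(H, B) = -4
D = 4
R(x, N) = -1 (R(x, N) = 4 - 5 = -1)
q(Z, Q) = Q + Z
k(-5, 6)*q(R(8, -10), -82) = -4*(-82 - 1) = -4*(-83) = 332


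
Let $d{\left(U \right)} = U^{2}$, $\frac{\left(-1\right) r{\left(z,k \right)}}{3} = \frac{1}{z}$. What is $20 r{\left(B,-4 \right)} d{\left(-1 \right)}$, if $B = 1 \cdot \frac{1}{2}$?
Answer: $-120$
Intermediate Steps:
$B = \frac{1}{2}$ ($B = 1 \cdot \frac{1}{2} = \frac{1}{2} \approx 0.5$)
$r{\left(z,k \right)} = - \frac{3}{z}$
$20 r{\left(B,-4 \right)} d{\left(-1 \right)} = 20 \left(- 3 \frac{1}{\frac{1}{2}}\right) \left(-1\right)^{2} = 20 \left(\left(-3\right) 2\right) 1 = 20 \left(-6\right) 1 = \left(-120\right) 1 = -120$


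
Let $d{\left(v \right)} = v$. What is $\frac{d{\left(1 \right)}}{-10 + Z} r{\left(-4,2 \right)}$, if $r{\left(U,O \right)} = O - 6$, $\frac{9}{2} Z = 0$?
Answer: $\frac{2}{5} \approx 0.4$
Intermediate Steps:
$Z = 0$ ($Z = \frac{2}{9} \cdot 0 = 0$)
$r{\left(U,O \right)} = -6 + O$ ($r{\left(U,O \right)} = O - 6 = -6 + O$)
$\frac{d{\left(1 \right)}}{-10 + Z} r{\left(-4,2 \right)} = 1 \frac{1}{-10 + 0} \left(-6 + 2\right) = 1 \frac{1}{-10} \left(-4\right) = 1 \left(- \frac{1}{10}\right) \left(-4\right) = \left(- \frac{1}{10}\right) \left(-4\right) = \frac{2}{5}$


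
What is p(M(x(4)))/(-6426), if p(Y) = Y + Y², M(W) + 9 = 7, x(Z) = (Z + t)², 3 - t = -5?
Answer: -1/3213 ≈ -0.00031124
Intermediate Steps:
t = 8 (t = 3 - 1*(-5) = 3 + 5 = 8)
x(Z) = (8 + Z)² (x(Z) = (Z + 8)² = (8 + Z)²)
M(W) = -2 (M(W) = -9 + 7 = -2)
p(M(x(4)))/(-6426) = -2*(1 - 2)/(-6426) = -2*(-1)*(-1/6426) = 2*(-1/6426) = -1/3213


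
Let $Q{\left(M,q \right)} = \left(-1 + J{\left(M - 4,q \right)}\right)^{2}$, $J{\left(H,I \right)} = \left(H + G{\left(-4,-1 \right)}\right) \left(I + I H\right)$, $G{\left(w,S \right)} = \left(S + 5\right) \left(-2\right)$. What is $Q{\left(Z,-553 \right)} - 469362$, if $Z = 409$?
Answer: $7944807027051247$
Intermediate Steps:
$G{\left(w,S \right)} = -10 - 2 S$ ($G{\left(w,S \right)} = \left(5 + S\right) \left(-2\right) = -10 - 2 S$)
$J{\left(H,I \right)} = \left(-8 + H\right) \left(I + H I\right)$ ($J{\left(H,I \right)} = \left(H - 8\right) \left(I + I H\right) = \left(H + \left(-10 + 2\right)\right) \left(I + H I\right) = \left(H - 8\right) \left(I + H I\right) = \left(-8 + H\right) \left(I + H I\right)$)
$Q{\left(M,q \right)} = \left(-1 + q \left(20 + \left(-4 + M\right)^{2} - 7 M\right)\right)^{2}$ ($Q{\left(M,q \right)} = \left(-1 + q \left(-8 + \left(M - 4\right)^{2} - 7 \left(M - 4\right)\right)\right)^{2} = \left(-1 + q \left(-8 + \left(-4 + M\right)^{2} - 7 \left(-4 + M\right)\right)\right)^{2} = \left(-1 + q \left(-8 + \left(-4 + M\right)^{2} - \left(-28 + 7 M\right)\right)\right)^{2} = \left(-1 + q \left(20 + \left(-4 + M\right)^{2} - 7 M\right)\right)^{2}$)
$Q{\left(Z,-553 \right)} - 469362 = \left(-1 - 553 \left(20 + \left(-4 + 409\right)^{2} - 2863\right)\right)^{2} - 469362 = \left(-1 - 553 \left(20 + 405^{2} - 2863\right)\right)^{2} - 469362 = \left(-1 - 553 \left(20 + 164025 - 2863\right)\right)^{2} - 469362 = \left(-1 - 89133646\right)^{2} - 469362 = \left(-89133647\right)^{2} - 469362 = 7944807027520609 - 469362 = 7944807027051247$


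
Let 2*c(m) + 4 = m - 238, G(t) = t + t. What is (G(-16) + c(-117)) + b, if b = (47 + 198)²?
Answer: 119627/2 ≈ 59814.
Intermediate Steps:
G(t) = 2*t
c(m) = -121 + m/2 (c(m) = -2 + (m - 238)/2 = -2 + (-238 + m)/2 = -2 + (-119 + m/2) = -121 + m/2)
b = 60025 (b = 245² = 60025)
(G(-16) + c(-117)) + b = (2*(-16) + (-121 + (½)*(-117))) + 60025 = (-32 + (-121 - 117/2)) + 60025 = (-32 - 359/2) + 60025 = -423/2 + 60025 = 119627/2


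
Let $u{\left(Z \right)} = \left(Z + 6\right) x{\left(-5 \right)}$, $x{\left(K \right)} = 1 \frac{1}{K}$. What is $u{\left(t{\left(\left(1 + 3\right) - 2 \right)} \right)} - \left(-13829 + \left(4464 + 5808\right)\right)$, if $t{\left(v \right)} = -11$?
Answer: $3558$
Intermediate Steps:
$x{\left(K \right)} = \frac{1}{K}$
$u{\left(Z \right)} = - \frac{6}{5} - \frac{Z}{5}$ ($u{\left(Z \right)} = \frac{Z + 6}{-5} = \left(6 + Z\right) \left(- \frac{1}{5}\right) = - \frac{6}{5} - \frac{Z}{5}$)
$u{\left(t{\left(\left(1 + 3\right) - 2 \right)} \right)} - \left(-13829 + \left(4464 + 5808\right)\right) = \left(- \frac{6}{5} - - \frac{11}{5}\right) - \left(-13829 + \left(4464 + 5808\right)\right) = \left(- \frac{6}{5} + \frac{11}{5}\right) - \left(-13829 + 10272\right) = 1 - -3557 = 1 + 3557 = 3558$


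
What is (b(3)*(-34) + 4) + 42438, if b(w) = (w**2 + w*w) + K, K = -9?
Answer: 42136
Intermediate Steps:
b(w) = -9 + 2*w**2 (b(w) = (w**2 + w*w) - 9 = (w**2 + w**2) - 9 = 2*w**2 - 9 = -9 + 2*w**2)
(b(3)*(-34) + 4) + 42438 = ((-9 + 2*3**2)*(-34) + 4) + 42438 = ((-9 + 2*9)*(-34) + 4) + 42438 = ((-9 + 18)*(-34) + 4) + 42438 = (9*(-34) + 4) + 42438 = (-306 + 4) + 42438 = -302 + 42438 = 42136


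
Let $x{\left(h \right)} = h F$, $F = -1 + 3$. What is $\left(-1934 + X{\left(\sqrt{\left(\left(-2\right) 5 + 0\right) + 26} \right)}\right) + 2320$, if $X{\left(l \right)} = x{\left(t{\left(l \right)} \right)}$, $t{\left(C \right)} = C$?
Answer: $394$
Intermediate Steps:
$F = 2$
$x{\left(h \right)} = 2 h$ ($x{\left(h \right)} = h 2 = 2 h$)
$X{\left(l \right)} = 2 l$
$\left(-1934 + X{\left(\sqrt{\left(\left(-2\right) 5 + 0\right) + 26} \right)}\right) + 2320 = \left(-1934 + 2 \sqrt{\left(\left(-2\right) 5 + 0\right) + 26}\right) + 2320 = \left(-1934 + 2 \sqrt{\left(-10 + 0\right) + 26}\right) + 2320 = \left(-1934 + 2 \sqrt{-10 + 26}\right) + 2320 = \left(-1934 + 2 \sqrt{16}\right) + 2320 = \left(-1934 + 2 \cdot 4\right) + 2320 = \left(-1934 + 8\right) + 2320 = -1926 + 2320 = 394$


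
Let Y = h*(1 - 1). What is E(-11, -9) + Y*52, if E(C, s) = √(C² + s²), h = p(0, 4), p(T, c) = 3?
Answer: √202 ≈ 14.213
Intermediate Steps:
h = 3
Y = 0 (Y = 3*(1 - 1) = 3*0 = 0)
E(-11, -9) + Y*52 = √((-11)² + (-9)²) + 0*52 = √(121 + 81) + 0 = √202 + 0 = √202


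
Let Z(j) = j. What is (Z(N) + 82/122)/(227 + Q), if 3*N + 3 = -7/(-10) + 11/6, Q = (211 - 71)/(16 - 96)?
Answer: 5672/2473245 ≈ 0.0022933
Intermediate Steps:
Q = -7/4 (Q = 140/(-80) = 140*(-1/80) = -7/4 ≈ -1.7500)
N = -7/45 (N = -1 + (-7/(-10) + 11/6)/3 = -1 + (-7*(-⅒) + 11*(⅙))/3 = -1 + (7/10 + 11/6)/3 = -1 + (⅓)*(38/15) = -1 + 38/45 = -7/45 ≈ -0.15556)
(Z(N) + 82/122)/(227 + Q) = (-7/45 + 82/122)/(227 - 7/4) = (-7/45 + 82*(1/122))/(901/4) = (-7/45 + 41/61)*(4/901) = (1418/2745)*(4/901) = 5672/2473245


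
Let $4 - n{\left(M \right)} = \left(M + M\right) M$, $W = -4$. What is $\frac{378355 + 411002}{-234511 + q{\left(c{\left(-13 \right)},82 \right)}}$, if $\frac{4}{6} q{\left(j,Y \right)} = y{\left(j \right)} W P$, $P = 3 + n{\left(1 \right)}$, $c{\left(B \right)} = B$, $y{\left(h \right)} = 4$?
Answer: $- \frac{789357}{234631} \approx -3.3643$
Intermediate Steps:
$n{\left(M \right)} = 4 - 2 M^{2}$ ($n{\left(M \right)} = 4 - \left(M + M\right) M = 4 - 2 M M = 4 - 2 M^{2}$)
$P = 5$ ($P = 3 + \left(4 - 2 \cdot 1^{2}\right) = 3 + \left(4 - 2\right) = 3 + 2 = 5$)
$q{\left(j,Y \right)} = -120$ ($q{\left(j,Y \right)} = \frac{3 \cdot 4 \left(-4\right) 5}{2} = \frac{3 \left(\left(-16\right) 5\right)}{2} = \frac{3}{2} \left(-80\right) = -120$)
$\frac{378355 + 411002}{-234511 + q{\left(c{\left(-13 \right)},82 \right)}} = \frac{378355 + 411002}{-234511 - 120} = \frac{789357}{-234631} = 789357 \left(- \frac{1}{234631}\right) = - \frac{789357}{234631}$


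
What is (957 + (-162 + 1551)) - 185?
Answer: 2161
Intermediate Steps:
(957 + (-162 + 1551)) - 185 = (957 + 1389) - 185 = 2346 - 185 = 2161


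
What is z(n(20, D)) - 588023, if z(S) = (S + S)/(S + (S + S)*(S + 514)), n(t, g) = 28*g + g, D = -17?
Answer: -25284987/43 ≈ -5.8802e+5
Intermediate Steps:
n(t, g) = 29*g
z(S) = 2*S/(S + 2*S*(514 + S)) (z(S) = (2*S)/(S + (2*S)*(514 + S)) = (2*S)/(S + 2*S*(514 + S)) = 2*S/(S + 2*S*(514 + S)))
z(n(20, D)) - 588023 = 2/(1029 + 2*(29*(-17))) - 588023 = 2/(1029 + 2*(-493)) - 588023 = 2/(1029 - 986) - 588023 = 2/43 - 588023 = -25284987/43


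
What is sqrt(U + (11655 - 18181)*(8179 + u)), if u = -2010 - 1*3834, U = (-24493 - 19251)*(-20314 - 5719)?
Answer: sqrt(1123549342) ≈ 33519.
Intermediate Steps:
U = 1138787552 (U = -43744*(-26033) = 1138787552)
u = -5844 (u = -2010 - 3834 = -5844)
sqrt(U + (11655 - 18181)*(8179 + u)) = sqrt(1138787552 + (11655 - 18181)*(8179 - 5844)) = sqrt(1138787552 - 6526*2335) = sqrt(1138787552 - 15238210) = sqrt(1123549342)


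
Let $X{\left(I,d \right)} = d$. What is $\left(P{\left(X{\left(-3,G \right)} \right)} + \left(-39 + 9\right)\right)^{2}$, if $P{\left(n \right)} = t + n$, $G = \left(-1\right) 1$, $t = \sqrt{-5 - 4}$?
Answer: $952 - 186 i \approx 952.0 - 186.0 i$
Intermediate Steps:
$t = 3 i$ ($t = \sqrt{-9} = 3 i \approx 3.0 i$)
$G = -1$
$P{\left(n \right)} = n + 3 i$ ($P{\left(n \right)} = 3 i + n = n + 3 i$)
$\left(P{\left(X{\left(-3,G \right)} \right)} + \left(-39 + 9\right)\right)^{2} = \left(\left(-1 + 3 i\right) + \left(-39 + 9\right)\right)^{2} = \left(\left(-1 + 3 i\right) - 30\right)^{2} = \left(-31 + 3 i\right)^{2}$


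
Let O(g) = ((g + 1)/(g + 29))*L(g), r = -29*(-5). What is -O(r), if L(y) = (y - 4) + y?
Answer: -20878/87 ≈ -239.98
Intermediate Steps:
r = 145
L(y) = -4 + 2*y (L(y) = (-4 + y) + y = -4 + 2*y)
O(g) = (1 + g)*(-4 + 2*g)/(29 + g) (O(g) = ((g + 1)/(g + 29))*(-4 + 2*g) = ((1 + g)/(29 + g))*(-4 + 2*g) = (1 + g)*(-4 + 2*g)/(29 + g))
-O(r) = -2*(1 + 145)*(-2 + 145)/(29 + 145) = -2*146*143/174 = -1*20878/87 = -20878/87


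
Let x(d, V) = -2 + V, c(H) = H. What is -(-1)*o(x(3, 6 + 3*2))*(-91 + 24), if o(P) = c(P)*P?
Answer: -6700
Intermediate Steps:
o(P) = P**2 (o(P) = P*P = P**2)
-(-1)*o(x(3, 6 + 3*2))*(-91 + 24) = -(-1)*(-2 + (6 + 3*2))**2*(-91 + 24) = -(-1)*(-2 + (6 + 6))**2*(-67) = -(-1)*(-2 + 12)**2*(-67) = -(-1)*10**2*(-67) = -(-1)*100*(-67) = -(-1)*(-6700) = -1*6700 = -6700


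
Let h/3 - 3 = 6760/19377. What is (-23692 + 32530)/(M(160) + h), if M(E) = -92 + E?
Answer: 57084642/504103 ≈ 113.24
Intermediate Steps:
h = 64891/6459 (h = 9 + 3*(6760/19377) = 9 + 6760/6459 = 64891/6459 ≈ 10.047)
(-23692 + 32530)/(M(160) + h) = (-23692 + 32530)/((-92 + 160) + 64891/6459) = 8838/(68 + 64891/6459) = 8838/(504103/6459) = 8838*(6459/504103) = 57084642/504103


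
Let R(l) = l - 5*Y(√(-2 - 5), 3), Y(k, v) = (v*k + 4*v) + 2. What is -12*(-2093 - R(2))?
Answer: 24300 - 180*I*√7 ≈ 24300.0 - 476.24*I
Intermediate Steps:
Y(k, v) = 2 + 4*v + k*v (Y(k, v) = (k*v + 4*v) + 2 = (4*v + k*v) + 2 = 2 + 4*v + k*v)
R(l) = -70 + l - 15*I*√7 (R(l) = l - 5*(2 + 4*3 + √(-2 - 5)*3) = l - 5*(2 + 12 + √(-7)*3) = l - 5*(2 + 12 + (I*√7)*3) = l - 5*(2 + 12 + 3*I*√7) = l - 5*(14 + 3*I*√7) = l + (-70 - 15*I*√7) = -70 + l - 15*I*√7)
-12*(-2093 - R(2)) = -12*(-2093 - (-70 + 2 - 15*I*√7)) = -12*(-2093 - (-68 - 15*I*√7)) = -12*(-2093 + (68 + 15*I*√7)) = -12*(-2025 + 15*I*√7) = 24300 - 180*I*√7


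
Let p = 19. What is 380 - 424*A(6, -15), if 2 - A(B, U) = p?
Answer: 7588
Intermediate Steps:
A(B, U) = -17 (A(B, U) = 2 - 1*19 = 2 - 19 = -17)
380 - 424*A(6, -15) = 380 - 424*(-17) = 380 + 7208 = 7588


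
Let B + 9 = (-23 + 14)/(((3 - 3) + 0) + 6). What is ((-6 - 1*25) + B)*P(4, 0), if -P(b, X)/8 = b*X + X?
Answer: 0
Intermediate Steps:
P(b, X) = -8*X - 8*X*b (P(b, X) = -8*(b*X + X) = -8*(X*b + X) = -8*(X + X*b) = -8*X - 8*X*b)
B = -21/2 (B = -9 + (-23 + 14)/(((3 - 3) + 0) + 6) = -9 - 9/((0 + 0) + 6) = -9 - 9/(0 + 6) = -9 - 9/6 = -9 - 9*1/6 = -9 - 3/2 = -21/2 ≈ -10.500)
((-6 - 1*25) + B)*P(4, 0) = ((-6 - 1*25) - 21/2)*(-8*0*(1 + 4)) = ((-6 - 25) - 21/2)*(-8*0*5) = (-31 - 21/2)*0 = -83/2*0 = 0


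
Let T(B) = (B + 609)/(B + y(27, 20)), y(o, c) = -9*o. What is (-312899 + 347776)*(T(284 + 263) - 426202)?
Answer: -1129703104251/76 ≈ -1.4865e+10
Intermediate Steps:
T(B) = (609 + B)/(-243 + B) (T(B) = (B + 609)/(B - 9*27) = (609 + B)/(B - 243) = (609 + B)/(-243 + B))
(-312899 + 347776)*(T(284 + 263) - 426202) = (-312899 + 347776)*((609 + (284 + 263))/(-243 + (284 + 263)) - 426202) = 34877*((609 + 547)/(-243 + 547) - 426202) = 34877*(1156/304 - 426202) = 34877*((1/304)*1156 - 426202) = 34877*(289/76 - 426202) = 34877*(-32391063/76) = -1129703104251/76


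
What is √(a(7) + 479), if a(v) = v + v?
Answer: √493 ≈ 22.204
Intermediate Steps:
a(v) = 2*v
√(a(7) + 479) = √(2*7 + 479) = √(14 + 479) = √493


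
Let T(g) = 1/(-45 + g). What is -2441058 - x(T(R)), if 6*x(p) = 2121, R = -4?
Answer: -4882823/2 ≈ -2.4414e+6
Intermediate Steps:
x(p) = 707/2 (x(p) = (⅙)*2121 = 707/2)
-2441058 - x(T(R)) = -2441058 - 1*707/2 = -2441058 - 707/2 = -4882823/2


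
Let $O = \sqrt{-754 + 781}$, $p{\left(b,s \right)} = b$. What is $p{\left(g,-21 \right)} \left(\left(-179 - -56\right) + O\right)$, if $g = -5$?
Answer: $615 - 15 \sqrt{3} \approx 589.02$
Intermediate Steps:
$O = 3 \sqrt{3}$ ($O = \sqrt{27} = 3 \sqrt{3} \approx 5.1962$)
$p{\left(g,-21 \right)} \left(\left(-179 - -56\right) + O\right) = - 5 \left(\left(-179 - -56\right) + 3 \sqrt{3}\right) = - 5 \left(\left(-179 + 56\right) + 3 \sqrt{3}\right) = - 5 \left(-123 + 3 \sqrt{3}\right) = 615 - 15 \sqrt{3}$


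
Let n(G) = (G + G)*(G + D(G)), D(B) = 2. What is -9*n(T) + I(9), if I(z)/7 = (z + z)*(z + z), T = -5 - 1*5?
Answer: 828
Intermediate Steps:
T = -10 (T = -5 - 5 = -10)
I(z) = 28*z**2 (I(z) = 7*((z + z)*(z + z)) = 7*((2*z)*(2*z)) = 7*(4*z**2) = 28*z**2)
n(G) = 2*G*(2 + G) (n(G) = (G + G)*(G + 2) = (2*G)*(2 + G) = 2*G*(2 + G))
-9*n(T) + I(9) = -18*(-10)*(2 - 10) + 28*9**2 = -18*(-10)*(-8) + 28*81 = -9*160 + 2268 = -1440 + 2268 = 828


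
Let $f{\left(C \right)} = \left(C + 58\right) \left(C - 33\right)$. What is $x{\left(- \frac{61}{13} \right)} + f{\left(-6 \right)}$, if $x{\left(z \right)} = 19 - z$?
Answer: $- \frac{26056}{13} \approx -2004.3$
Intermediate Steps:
$f{\left(C \right)} = \left(-33 + C\right) \left(58 + C\right)$ ($f{\left(C \right)} = \left(58 + C\right) \left(-33 + C\right) = \left(-33 + C\right) \left(58 + C\right)$)
$x{\left(- \frac{61}{13} \right)} + f{\left(-6 \right)} = \left(19 - - \frac{61}{13}\right) + \left(-1914 + \left(-6\right)^{2} + 25 \left(-6\right)\right) = \left(19 - \left(-61\right) \frac{1}{13}\right) - 2028 = \left(19 - - \frac{61}{13}\right) - 2028 = \left(19 + \frac{61}{13}\right) - 2028 = \frac{308}{13} - 2028 = - \frac{26056}{13}$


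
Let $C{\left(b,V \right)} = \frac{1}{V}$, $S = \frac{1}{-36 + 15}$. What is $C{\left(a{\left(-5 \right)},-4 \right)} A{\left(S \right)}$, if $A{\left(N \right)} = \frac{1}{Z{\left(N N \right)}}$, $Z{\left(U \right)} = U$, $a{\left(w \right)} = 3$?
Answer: $- \frac{441}{4} \approx -110.25$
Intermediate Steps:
$S = - \frac{1}{21}$ ($S = \frac{1}{-21} = - \frac{1}{21} \approx -0.047619$)
$A{\left(N \right)} = \frac{1}{N^{2}}$ ($A{\left(N \right)} = \frac{1}{N N} = \frac{1}{N^{2}}$)
$C{\left(a{\left(-5 \right)},-4 \right)} A{\left(S \right)} = \frac{1}{\left(-4\right) \frac{1}{441}} = \left(- \frac{1}{4}\right) 441 = - \frac{441}{4}$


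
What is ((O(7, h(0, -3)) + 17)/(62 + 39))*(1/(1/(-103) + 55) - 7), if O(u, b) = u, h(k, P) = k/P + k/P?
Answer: -39545/23836 ≈ -1.6590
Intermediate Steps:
h(k, P) = 2*k/P
((O(7, h(0, -3)) + 17)/(62 + 39))*(1/(1/(-103) + 55) - 7) = ((7 + 17)/(62 + 39))*(1/(1/(-103) + 55) - 7) = (24/101)*(1/(-1/103 + 55) - 7) = (24*(1/101))*(1/(5664/103) - 7) = 24*(103/5664 - 7)/101 = (24/101)*(-39545/5664) = -39545/23836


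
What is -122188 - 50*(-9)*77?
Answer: -87538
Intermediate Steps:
-122188 - 50*(-9)*77 = -122188 + 450*77 = -122188 + 34650 = -87538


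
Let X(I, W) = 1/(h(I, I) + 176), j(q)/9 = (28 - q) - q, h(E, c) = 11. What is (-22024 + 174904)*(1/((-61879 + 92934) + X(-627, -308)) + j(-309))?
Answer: 860295534050680/967881 ≈ 8.8884e+8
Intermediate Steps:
j(q) = 252 - 18*q (j(q) = 9*((28 - q) - q) = 9*(28 - 2*q) = 252 - 18*q)
X(I, W) = 1/187 (X(I, W) = 1/(11 + 176) = 1/187)
(-22024 + 174904)*(1/((-61879 + 92934) + X(-627, -308)) + j(-309)) = (-22024 + 174904)*(1/((-61879 + 92934) + 1/187) + (252 - 18*(-309))) = 152880*(1/(31055 + 1/187) + (252 + 5562)) = 152880*(1/(5807286/187) + 5814) = 152880*(187/5807286 + 5814) = 152880*(33763560991/5807286) = 860295534050680/967881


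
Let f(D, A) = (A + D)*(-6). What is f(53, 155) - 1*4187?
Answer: -5435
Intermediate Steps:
f(D, A) = -6*A - 6*D
f(53, 155) - 1*4187 = (-6*155 - 6*53) - 1*4187 = (-930 - 318) - 4187 = -1248 - 4187 = -5435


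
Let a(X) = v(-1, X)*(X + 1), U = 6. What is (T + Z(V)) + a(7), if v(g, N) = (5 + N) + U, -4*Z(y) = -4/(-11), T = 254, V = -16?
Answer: 4377/11 ≈ 397.91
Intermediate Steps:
Z(y) = -1/11 (Z(y) = -(-1)/(-11) = -(-1)*(-1)/11 = -¼*4/11 = -1/11)
v(g, N) = 11 + N (v(g, N) = (5 + N) + 6 = 11 + N)
a(X) = (1 + X)*(11 + X) (a(X) = (11 + X)*(X + 1) = (11 + X)*(1 + X) = (1 + X)*(11 + X))
(T + Z(V)) + a(7) = (254 - 1/11) + (1 + 7)*(11 + 7) = 2793/11 + 8*18 = 2793/11 + 144 = 4377/11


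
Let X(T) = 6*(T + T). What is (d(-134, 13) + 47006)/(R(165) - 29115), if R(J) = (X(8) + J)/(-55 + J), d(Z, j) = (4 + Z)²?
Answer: -2343220/1067463 ≈ -2.1951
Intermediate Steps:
X(T) = 12*T (X(T) = 6*(2*T) = 12*T)
R(J) = (96 + J)/(-55 + J) (R(J) = (12*8 + J)/(-55 + J) = (96 + J)/(-55 + J))
(d(-134, 13) + 47006)/(R(165) - 29115) = ((4 - 134)² + 47006)/((96 + 165)/(-55 + 165) - 29115) = ((-130)² + 47006)/(261/110 - 29115) = (16900 + 47006)/((1/110)*261 - 29115) = 63906/(261/110 - 29115) = 63906/(-3202389/110) = 63906*(-110/3202389) = -2343220/1067463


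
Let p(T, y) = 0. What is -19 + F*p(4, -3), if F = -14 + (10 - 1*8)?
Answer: -19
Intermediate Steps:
F = -12 (F = -14 + (10 - 8) = -14 + 2 = -12)
-19 + F*p(4, -3) = -19 - 12*0 = -19 + 0 = -19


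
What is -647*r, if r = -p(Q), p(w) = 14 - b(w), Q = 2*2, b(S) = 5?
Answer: 5823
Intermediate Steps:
Q = 4
p(w) = 9 (p(w) = 14 - 1*5 = 14 - 5 = 9)
r = -9 (r = -1*9 = -9)
-647*r = -647*(-9) = 5823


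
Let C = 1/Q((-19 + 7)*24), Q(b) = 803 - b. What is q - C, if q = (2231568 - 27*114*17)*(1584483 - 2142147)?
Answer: -1325875728460609/1091 ≈ -1.2153e+12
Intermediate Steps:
q = -1215284810688 (q = (2231568 - 3078*17)*(-557664) = (2231568 - 52326)*(-557664) = 2179242*(-557664) = -1215284810688)
C = 1/1091 (C = 1/(803 - (-19 + 7)*24) = 1/(803 - (-12)*24) = 1/(803 - 1*(-288)) = 1/(803 + 288) = 1/1091 ≈ 0.00091659)
q - C = -1215284810688 - 1*1/1091 = -1215284810688 - 1/1091 = -1325875728460609/1091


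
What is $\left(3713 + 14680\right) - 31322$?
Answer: $-12929$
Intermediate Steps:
$\left(3713 + 14680\right) - 31322 = 18393 - 31322 = -12929$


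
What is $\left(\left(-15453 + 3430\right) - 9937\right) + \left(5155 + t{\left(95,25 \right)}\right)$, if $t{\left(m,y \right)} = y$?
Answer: $-16780$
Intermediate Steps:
$\left(\left(-15453 + 3430\right) - 9937\right) + \left(5155 + t{\left(95,25 \right)}\right) = \left(\left(-15453 + 3430\right) - 9937\right) + \left(5155 + 25\right) = \left(-12023 - 9937\right) + 5180 = -21960 + 5180 = -16780$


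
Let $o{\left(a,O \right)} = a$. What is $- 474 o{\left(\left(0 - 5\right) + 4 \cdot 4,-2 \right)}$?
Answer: $-5214$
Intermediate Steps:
$- 474 o{\left(\left(0 - 5\right) + 4 \cdot 4,-2 \right)} = - 474 \left(\left(0 - 5\right) + 4 \cdot 4\right) = - 474 \left(\left(0 - 5\right) + 16\right) = - 474 \left(-5 + 16\right) = \left(-474\right) 11 = -5214$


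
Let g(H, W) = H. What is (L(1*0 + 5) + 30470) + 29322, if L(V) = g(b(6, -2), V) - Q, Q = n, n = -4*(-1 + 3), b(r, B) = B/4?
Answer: 119599/2 ≈ 59800.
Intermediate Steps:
b(r, B) = B/4 (b(r, B) = B*(¼) = B/4)
n = -8 (n = -4*2 = -8)
Q = -8
L(V) = 15/2 (L(V) = (¼)*(-2) - 1*(-8) = -½ + 8 = 15/2)
(L(1*0 + 5) + 30470) + 29322 = (15/2 + 30470) + 29322 = 60955/2 + 29322 = 119599/2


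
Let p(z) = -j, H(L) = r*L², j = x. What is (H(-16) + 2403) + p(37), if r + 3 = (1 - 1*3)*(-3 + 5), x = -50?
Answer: 661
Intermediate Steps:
r = -7 (r = -3 + (1 - 1*3)*(-3 + 5) = -3 + (1 - 3)*2 = -3 - 2*2 = -3 - 4 = -7)
j = -50
H(L) = -7*L²
p(z) = 50 (p(z) = -1*(-50) = 50)
(H(-16) + 2403) + p(37) = (-7*(-16)² + 2403) + 50 = (-7*256 + 2403) + 50 = (-1792 + 2403) + 50 = 611 + 50 = 661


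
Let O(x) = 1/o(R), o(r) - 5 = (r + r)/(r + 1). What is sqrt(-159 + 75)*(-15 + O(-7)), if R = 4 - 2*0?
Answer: -980*I*sqrt(21)/33 ≈ -136.09*I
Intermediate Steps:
R = 4 (R = 4 + 0 = 4)
o(r) = 5 + 2*r/(1 + r) (o(r) = 5 + (r + r)/(r + 1) = 5 + (2*r)/(1 + r) = 5 + 2*r/(1 + r))
O(x) = 5/33 (O(x) = 1/((5 + 7*4)/(1 + 4)) = 1/((5 + 28)/5) = 1/((1/5)*33) = 1/(33/5) = 5/33)
sqrt(-159 + 75)*(-15 + O(-7)) = sqrt(-159 + 75)*(-15 + 5/33) = sqrt(-84)*(-490/33) = (2*I*sqrt(21))*(-490/33) = -980*I*sqrt(21)/33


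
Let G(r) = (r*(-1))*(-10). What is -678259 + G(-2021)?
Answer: -698469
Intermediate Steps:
G(r) = 10*r (G(r) = -r*(-10) = 10*r)
-678259 + G(-2021) = -678259 + 10*(-2021) = -678259 - 20210 = -698469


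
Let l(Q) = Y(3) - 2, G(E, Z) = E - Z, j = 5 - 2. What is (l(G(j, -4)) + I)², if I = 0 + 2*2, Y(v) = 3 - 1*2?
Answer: 9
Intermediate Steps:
Y(v) = 1 (Y(v) = 3 - 2 = 1)
j = 3
I = 4 (I = 0 + 4 = 4)
l(Q) = -1 (l(Q) = 1 - 2 = -1)
(l(G(j, -4)) + I)² = (-1 + 4)² = 3² = 9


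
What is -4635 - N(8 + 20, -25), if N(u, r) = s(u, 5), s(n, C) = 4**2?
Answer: -4651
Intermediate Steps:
s(n, C) = 16
N(u, r) = 16
-4635 - N(8 + 20, -25) = -4635 - 1*16 = -4635 - 16 = -4651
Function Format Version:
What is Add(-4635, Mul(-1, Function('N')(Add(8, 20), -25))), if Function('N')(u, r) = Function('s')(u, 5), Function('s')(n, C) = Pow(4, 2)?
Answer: -4651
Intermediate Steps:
Function('s')(n, C) = 16
Function('N')(u, r) = 16
Add(-4635, Mul(-1, Function('N')(Add(8, 20), -25))) = Add(-4635, Mul(-1, 16)) = Add(-4635, -16) = -4651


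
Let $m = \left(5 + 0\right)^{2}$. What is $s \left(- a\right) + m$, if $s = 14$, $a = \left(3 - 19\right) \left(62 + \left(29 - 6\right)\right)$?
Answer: $19065$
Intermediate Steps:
$a = -1360$ ($a = - 16 \left(62 + 23\right) = \left(-16\right) 85 = -1360$)
$m = 25$ ($m = 5^{2} = 25$)
$s \left(- a\right) + m = 14 \left(\left(-1\right) \left(-1360\right)\right) + 25 = 14 \cdot 1360 + 25 = 19040 + 25 = 19065$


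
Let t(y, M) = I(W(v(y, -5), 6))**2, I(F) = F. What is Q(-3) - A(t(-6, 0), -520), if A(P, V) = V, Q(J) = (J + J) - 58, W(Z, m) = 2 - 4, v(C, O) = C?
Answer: 456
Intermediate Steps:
W(Z, m) = -2
t(y, M) = 4 (t(y, M) = (-2)**2 = 4)
Q(J) = -58 + 2*J (Q(J) = 2*J - 58 = -58 + 2*J)
Q(-3) - A(t(-6, 0), -520) = (-58 + 2*(-3)) - 1*(-520) = (-58 - 6) + 520 = -64 + 520 = 456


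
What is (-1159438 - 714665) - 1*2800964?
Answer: -4675067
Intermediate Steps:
(-1159438 - 714665) - 1*2800964 = -1874103 - 2800964 = -4675067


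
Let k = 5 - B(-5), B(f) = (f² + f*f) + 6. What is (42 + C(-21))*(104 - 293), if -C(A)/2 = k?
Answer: -27216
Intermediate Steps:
B(f) = 6 + 2*f² (B(f) = (f² + f²) + 6 = 2*f² + 6 = 6 + 2*f²)
k = -51 (k = 5 - (6 + 2*(-5)²) = 5 - (6 + 2*25) = 5 - (6 + 50) = 5 - 1*56 = 5 - 56 = -51)
C(A) = 102 (C(A) = -2*(-51) = 102)
(42 + C(-21))*(104 - 293) = (42 + 102)*(104 - 293) = 144*(-189) = -27216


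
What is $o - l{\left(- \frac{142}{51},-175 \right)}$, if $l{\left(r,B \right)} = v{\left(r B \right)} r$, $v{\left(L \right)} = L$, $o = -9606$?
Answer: $- \frac{21456506}{2601} \approx -8249.3$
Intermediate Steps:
$l{\left(r,B \right)} = B r^{2}$ ($l{\left(r,B \right)} = r B r = B r r = B r^{2}$)
$o - l{\left(- \frac{142}{51},-175 \right)} = -9606 - - 175 \left(- \frac{142}{51}\right)^{2} = -9606 - \left(-175\right) \frac{20164}{2601} = -9606 - - \frac{3528700}{2601} = -9606 + \frac{3528700}{2601} = - \frac{21456506}{2601}$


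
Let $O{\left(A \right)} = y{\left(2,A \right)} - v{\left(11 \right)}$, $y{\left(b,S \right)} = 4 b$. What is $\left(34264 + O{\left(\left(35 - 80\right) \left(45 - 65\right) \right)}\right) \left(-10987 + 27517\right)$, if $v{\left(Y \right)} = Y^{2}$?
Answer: $564516030$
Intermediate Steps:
$O{\left(A \right)} = -113$ ($O{\left(A \right)} = 4 \cdot 2 - 11^{2} = 8 - 121 = -113$)
$\left(34264 + O{\left(\left(35 - 80\right) \left(45 - 65\right) \right)}\right) \left(-10987 + 27517\right) = \left(34264 - 113\right) \left(-10987 + 27517\right) = 34151 \cdot 16530 = 564516030$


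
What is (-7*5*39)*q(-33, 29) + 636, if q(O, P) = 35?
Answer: -47139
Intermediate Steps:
(-7*5*39)*q(-33, 29) + 636 = (-7*5*39)*35 + 636 = -35*39*35 + 636 = -1365*35 + 636 = -47775 + 636 = -47139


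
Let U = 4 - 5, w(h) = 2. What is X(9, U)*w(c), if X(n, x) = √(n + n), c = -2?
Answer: 6*√2 ≈ 8.4853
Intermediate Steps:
U = -1
X(n, x) = √2*√n (X(n, x) = √(2*n) = √2*√n)
X(9, U)*w(c) = (√2*√9)*2 = (√2*3)*2 = (3*√2)*2 = 6*√2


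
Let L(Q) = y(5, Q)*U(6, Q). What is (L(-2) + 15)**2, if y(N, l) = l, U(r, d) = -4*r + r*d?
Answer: 7569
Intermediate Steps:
U(r, d) = -4*r + d*r
L(Q) = Q*(-24 + 6*Q) (L(Q) = Q*(6*(-4 + Q)) = Q*(-24 + 6*Q))
(L(-2) + 15)**2 = (6*(-2)*(-4 - 2) + 15)**2 = (6*(-2)*(-6) + 15)**2 = (72 + 15)**2 = 87**2 = 7569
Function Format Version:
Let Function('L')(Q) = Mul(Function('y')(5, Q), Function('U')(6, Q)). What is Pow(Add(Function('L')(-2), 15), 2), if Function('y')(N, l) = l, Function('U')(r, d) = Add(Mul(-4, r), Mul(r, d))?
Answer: 7569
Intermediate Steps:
Function('U')(r, d) = Add(Mul(-4, r), Mul(d, r))
Function('L')(Q) = Mul(Q, Add(-24, Mul(6, Q))) (Function('L')(Q) = Mul(Q, Mul(6, Add(-4, Q))) = Mul(Q, Add(-24, Mul(6, Q))))
Pow(Add(Function('L')(-2), 15), 2) = Pow(Add(Mul(6, -2, Add(-4, -2)), 15), 2) = Pow(Add(Mul(6, -2, -6), 15), 2) = Pow(Add(72, 15), 2) = Pow(87, 2) = 7569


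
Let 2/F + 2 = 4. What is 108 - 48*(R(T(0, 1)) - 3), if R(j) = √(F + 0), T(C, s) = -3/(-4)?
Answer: 204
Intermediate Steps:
F = 1 (F = 2/(-2 + 4) = 2/2 = 2*(½) = 1)
T(C, s) = ¾ (T(C, s) = -3*(-¼) = ¾)
R(j) = 1 (R(j) = √(1 + 0) = √1 = 1)
108 - 48*(R(T(0, 1)) - 3) = 108 - 48*(1 - 3) = 108 - 48*(-2) = 108 - 8*(-12) = 108 + 96 = 204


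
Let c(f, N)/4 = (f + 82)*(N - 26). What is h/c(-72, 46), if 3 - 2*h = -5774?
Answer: 5777/1600 ≈ 3.6106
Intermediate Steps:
h = 5777/2 (h = 3/2 - 1/2*(-5774) = 3/2 + 2887 = 5777/2 ≈ 2888.5)
c(f, N) = 4*(-26 + N)*(82 + f) (c(f, N) = 4*((f + 82)*(N - 26)) = 4*((82 + f)*(-26 + N)) = 4*((-26 + N)*(82 + f)) = 4*(-26 + N)*(82 + f))
h/c(-72, 46) = 5777/(2*(-8528 - 104*(-72) + 328*46 + 4*46*(-72))) = 5777/(2*(-8528 + 7488 + 15088 - 13248)) = (5777/2)/800 = (5777/2)*(1/800) = 5777/1600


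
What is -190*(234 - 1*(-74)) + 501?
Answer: -58019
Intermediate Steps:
-190*(234 - 1*(-74)) + 501 = -190*(234 + 74) + 501 = -190*308 + 501 = -58520 + 501 = -58019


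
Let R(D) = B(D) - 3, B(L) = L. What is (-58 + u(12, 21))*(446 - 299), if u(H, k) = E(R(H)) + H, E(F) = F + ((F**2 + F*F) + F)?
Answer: 19698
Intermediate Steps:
R(D) = -3 + D (R(D) = D - 3 = -3 + D)
E(F) = 2*F + 2*F**2 (E(F) = F + ((F**2 + F**2) + F) = F + (2*F**2 + F) = F + (F + 2*F**2) = 2*F + 2*F**2)
u(H, k) = H + 2*(-3 + H)*(-2 + H) (u(H, k) = 2*(-3 + H)*(1 + (-3 + H)) + H = 2*(-3 + H)*(-2 + H) + H = H + 2*(-3 + H)*(-2 + H))
(-58 + u(12, 21))*(446 - 299) = (-58 + (12 + 2*(-3 + 12)*(-2 + 12)))*(446 - 299) = (-58 + (12 + 2*9*10))*147 = (-58 + (12 + 180))*147 = (-58 + 192)*147 = 134*147 = 19698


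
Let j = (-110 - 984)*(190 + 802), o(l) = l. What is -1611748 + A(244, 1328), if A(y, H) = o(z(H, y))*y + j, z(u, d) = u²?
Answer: 427617500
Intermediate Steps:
j = -1085248 (j = -1094*992 = -1085248)
A(y, H) = -1085248 + y*H² (A(y, H) = H²*y - 1085248 = y*H² - 1085248 = -1085248 + y*H²)
-1611748 + A(244, 1328) = -1611748 + (-1085248 + 244*1328²) = -1611748 + (-1085248 + 244*1763584) = -1611748 + (-1085248 + 430314496) = -1611748 + 429229248 = 427617500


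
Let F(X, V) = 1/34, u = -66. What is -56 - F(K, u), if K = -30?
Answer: -1905/34 ≈ -56.029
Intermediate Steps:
F(X, V) = 1/34
-56 - F(K, u) = -56 - 1*1/34 = -56 - 1/34 = -1905/34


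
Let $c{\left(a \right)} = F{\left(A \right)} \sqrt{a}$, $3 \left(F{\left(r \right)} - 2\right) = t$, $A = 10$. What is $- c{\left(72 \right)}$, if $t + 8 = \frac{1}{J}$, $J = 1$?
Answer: $2 \sqrt{2} \approx 2.8284$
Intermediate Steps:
$t = -7$ ($t = -8 + 1^{-1} = -8 + 1 = -7$)
$F{\left(r \right)} = - \frac{1}{3}$ ($F{\left(r \right)} = 2 + \frac{1}{3} \left(-7\right) = 2 - \frac{7}{3} = - \frac{1}{3}$)
$c{\left(a \right)} = - \frac{\sqrt{a}}{3}$
$- c{\left(72 \right)} = - \frac{\left(-1\right) \sqrt{72}}{3} = - \frac{\left(-1\right) 6 \sqrt{2}}{3} = - \left(-2\right) \sqrt{2} = 2 \sqrt{2}$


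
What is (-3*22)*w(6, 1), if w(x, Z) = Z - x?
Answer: 330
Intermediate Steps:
(-3*22)*w(6, 1) = (-3*22)*(1 - 1*6) = -66*(1 - 6) = -66*(-5) = 330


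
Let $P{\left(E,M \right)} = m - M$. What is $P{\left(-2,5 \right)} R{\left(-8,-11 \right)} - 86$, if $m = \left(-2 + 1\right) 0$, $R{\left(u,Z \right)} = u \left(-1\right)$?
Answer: $-126$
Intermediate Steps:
$R{\left(u,Z \right)} = - u$
$m = 0$ ($m = \left(-1\right) 0 = 0$)
$P{\left(E,M \right)} = - M$ ($P{\left(E,M \right)} = 0 - M = - M$)
$P{\left(-2,5 \right)} R{\left(-8,-11 \right)} - 86 = \left(-1\right) 5 \left(\left(-1\right) \left(-8\right)\right) - 86 = \left(-5\right) 8 - 86 = -40 - 86 = -126$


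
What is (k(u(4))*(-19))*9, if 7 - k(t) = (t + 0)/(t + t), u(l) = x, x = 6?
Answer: -2223/2 ≈ -1111.5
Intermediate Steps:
u(l) = 6
k(t) = 13/2 (k(t) = 7 - (t + 0)/(t + t) = 7 - t/(2*t) = 7 - 1/(2*t)*t = 7 - 1*½ = 7 - ½ = 13/2)
(k(u(4))*(-19))*9 = ((13/2)*(-19))*9 = -247/2*9 = -2223/2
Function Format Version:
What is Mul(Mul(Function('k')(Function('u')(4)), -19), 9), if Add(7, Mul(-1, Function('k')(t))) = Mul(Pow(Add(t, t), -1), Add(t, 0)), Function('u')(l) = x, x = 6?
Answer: Rational(-2223, 2) ≈ -1111.5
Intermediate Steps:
Function('u')(l) = 6
Function('k')(t) = Rational(13, 2) (Function('k')(t) = Add(7, Mul(-1, Mul(Pow(Add(t, t), -1), Add(t, 0)))) = Add(7, Mul(-1, Mul(Pow(Mul(2, t), -1), t))) = Add(7, Mul(-1, Mul(Mul(Rational(1, 2), Pow(t, -1)), t))) = Add(7, Mul(-1, Rational(1, 2))) = Add(7, Rational(-1, 2)) = Rational(13, 2))
Mul(Mul(Function('k')(Function('u')(4)), -19), 9) = Mul(Mul(Rational(13, 2), -19), 9) = Mul(Rational(-247, 2), 9) = Rational(-2223, 2)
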